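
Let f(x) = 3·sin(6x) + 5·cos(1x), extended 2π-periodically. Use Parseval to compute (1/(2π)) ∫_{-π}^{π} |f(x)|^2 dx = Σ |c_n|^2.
Σ |c_n|^2 = 17

Expand |f|^2 and use orthogonality of {sin(nx), cos(mx)} on [-π, π]:
  ∫_{-π}^{π} sin(nx)^2 dx = π, ∫ cos(mx)^2 dx = π, and cross terms integrate to 0.
So ∫_{-π}^{π} f(x)^2 dx = 3^2 · π + 5^2 · π = (9 + 25)π.
Divide by 2π: (9 + 25)/2 = 17.
By Parseval, this equals Σ |c_n|^2.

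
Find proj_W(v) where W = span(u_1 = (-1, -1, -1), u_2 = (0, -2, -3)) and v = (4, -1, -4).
proj_W(v) = (57/14, -17/14, -27/7)

Set up U = [u_1 | ... | u_2] ∈ R^(3×2). The projector onto W = col(U) is P = U (U^T U)^(-1) U^T.
Compute U^T U =
  [3, 5]
  [5, 13],
and U^T v = (1, 14).
Solve U^T U · c = U^T v for the coefficients: c = (-57/14, 37/14). The projection is proj_W(v) = U c.
Check: (v - proj_W(v)) · u_1 = 0  (should be 0).
Check: (v - proj_W(v)) · u_2 = 0  (should be 0).
Result: proj_W(v) = (57/14, -17/14, -27/7).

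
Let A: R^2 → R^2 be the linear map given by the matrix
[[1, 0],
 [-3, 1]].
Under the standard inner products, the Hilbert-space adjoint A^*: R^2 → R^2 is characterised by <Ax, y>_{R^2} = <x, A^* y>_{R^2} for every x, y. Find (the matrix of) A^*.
A^* = A^T =
[[1, -3],
 [0, 1]]

For real matrices with standard dot products, the defining identity <Ax, y> = <x, A^* y> gives (Ax)^T y = x^T (A^*) y, i.e. x^T A^T y = x^T (A^*) y. Since this holds for all x, y, we must have A^* = A^T. Therefore
A^* =
[[1, -3],
 [0, 1]].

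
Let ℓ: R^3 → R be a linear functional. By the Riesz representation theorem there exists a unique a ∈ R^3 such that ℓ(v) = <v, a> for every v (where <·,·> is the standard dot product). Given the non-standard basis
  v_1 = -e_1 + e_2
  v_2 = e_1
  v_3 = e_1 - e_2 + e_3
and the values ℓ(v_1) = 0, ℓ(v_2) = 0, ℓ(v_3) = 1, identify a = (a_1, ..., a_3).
a = (0, 0, 1)

Write a = (a_1, ..., a_3) in the standard basis. For each basis vector v_i, ℓ(v_i) = <v_i, a> is a linear equation in the a_j's. Collect the n equations into a matrix system V a = ℓ, where row i of V is v_i (expressed in the standard basis). Since V is invertible (lower-triangular with 1s on the diagonal, up to permutation), solve by back-substitution:
  V =
[[-1, 1, 0],
 [1, 0, 0],
 [1, -1, 1]]
  V a = (0, 0, 1)
Solving gives a = (0, 0, 1).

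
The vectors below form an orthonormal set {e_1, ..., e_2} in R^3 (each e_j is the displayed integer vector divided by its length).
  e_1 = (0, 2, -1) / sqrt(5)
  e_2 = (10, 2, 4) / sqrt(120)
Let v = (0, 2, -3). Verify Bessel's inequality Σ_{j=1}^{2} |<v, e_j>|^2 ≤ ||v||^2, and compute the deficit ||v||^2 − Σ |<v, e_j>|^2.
Σ |<v, e_j>|^2 = 31/3; ||v||^2 = 13; deficit = 8/3

Write each e_j = u_j / sqrt(<u_j, u_j>) where u_j is the displayed integer vector. Then <v, e_j> = <v, u_j> / sqrt(<u_j, u_j>), so |<v, e_j>|^2 = <v, u_j>^2 / <u_j, u_j>.
Coefficients: <v, e_1> = 7/sqrt(5), <v, e_2> = -8/sqrt(120).
Square and sum: Σ |<v, e_j>|^2 = 31/3.
Compute ||v||^2 = v·v = 13.
Deficit = 13 − 31/3 = 8/3 ≥ 0, confirming Bessel's inequality. (The deficit equals ||v − Σ <v,e_j> e_j||^2, the squared distance from v to span{e_j}.)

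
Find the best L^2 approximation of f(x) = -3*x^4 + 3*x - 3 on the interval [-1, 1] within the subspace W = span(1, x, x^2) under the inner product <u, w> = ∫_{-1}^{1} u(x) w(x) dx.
g(x) = -18*x^2/7 + 3*x - 96/35

The best approximation g ∈ W is the orthogonal projection of f onto W. Writing g = a_0 + a_1 x + a_2 x^2, the coefficients solve the normal equations G · a = b where
  G_{ij} = <φ_i, φ_j> and b_i = <f, φ_i>, with φ_0 = 1, φ_1 = x, φ_2 = x^2.
G =
  [2, 0, 2/3]
  [0, 2/3, 0]
  [2/3, 0, 2/5],
b = (-36/5, 2, -20/7).
Solving gives a_0 = -96/35, a_1 = 3, a_2 = -18/7, so
  g(x) = -18*x^2/7 + 3*x - 96/35.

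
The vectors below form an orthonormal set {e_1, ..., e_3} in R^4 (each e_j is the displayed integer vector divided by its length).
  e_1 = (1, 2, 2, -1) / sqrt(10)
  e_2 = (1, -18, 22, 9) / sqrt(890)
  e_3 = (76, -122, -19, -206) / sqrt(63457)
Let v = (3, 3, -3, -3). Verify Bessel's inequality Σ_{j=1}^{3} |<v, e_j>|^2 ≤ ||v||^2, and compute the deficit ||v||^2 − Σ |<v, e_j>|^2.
Σ |<v, e_j>|^2 = 22419/713; ||v||^2 = 36; deficit = 3249/713

Write each e_j = u_j / sqrt(<u_j, u_j>) where u_j is the displayed integer vector. Then <v, e_j> = <v, u_j> / sqrt(<u_j, u_j>), so |<v, e_j>|^2 = <v, u_j>^2 / <u_j, u_j>.
Coefficients: <v, e_1> = 6/sqrt(10), <v, e_2> = -144/sqrt(890), <v, e_3> = 537/sqrt(63457).
Square and sum: Σ |<v, e_j>|^2 = 22419/713.
Compute ||v||^2 = v·v = 36.
Deficit = 36 − 22419/713 = 3249/713 ≥ 0, confirming Bessel's inequality. (The deficit equals ||v − Σ <v,e_j> e_j||^2, the squared distance from v to span{e_j}.)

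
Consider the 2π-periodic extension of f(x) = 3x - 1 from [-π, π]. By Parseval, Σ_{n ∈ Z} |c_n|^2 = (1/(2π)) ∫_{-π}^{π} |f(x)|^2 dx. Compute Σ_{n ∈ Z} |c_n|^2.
Σ |c_n|^2 = 3π^2 + 1

Expand and integrate term by term over [-π, π]:
  ∫ (3x)^2 dx = 9·(2π^3/3); ∫ 2·3·(-1)·x dx = 0 (odd integrand); ∫ (-1)^2 dx = 1·2π.
So (1/(2π)) ∫_{-π}^{π} (3x - 1)^2 dx = 9π^2/3 + 1 = 3π^2 + 1.
Parseval ⇒ Σ |c_n|^2 = 3π^2 + 1.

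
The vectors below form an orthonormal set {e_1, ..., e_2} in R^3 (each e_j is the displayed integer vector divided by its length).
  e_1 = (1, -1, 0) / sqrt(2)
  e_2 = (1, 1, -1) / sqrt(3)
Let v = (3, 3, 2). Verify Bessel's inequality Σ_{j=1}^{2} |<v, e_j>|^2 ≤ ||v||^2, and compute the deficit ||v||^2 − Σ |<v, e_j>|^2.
Σ |<v, e_j>|^2 = 16/3; ||v||^2 = 22; deficit = 50/3

Write each e_j = u_j / sqrt(<u_j, u_j>) where u_j is the displayed integer vector. Then <v, e_j> = <v, u_j> / sqrt(<u_j, u_j>), so |<v, e_j>|^2 = <v, u_j>^2 / <u_j, u_j>.
Coefficients: <v, e_1> = 0/sqrt(2), <v, e_2> = 4/sqrt(3).
Square and sum: Σ |<v, e_j>|^2 = 16/3.
Compute ||v||^2 = v·v = 22.
Deficit = 22 − 16/3 = 50/3 ≥ 0, confirming Bessel's inequality. (The deficit equals ||v − Σ <v,e_j> e_j||^2, the squared distance from v to span{e_j}.)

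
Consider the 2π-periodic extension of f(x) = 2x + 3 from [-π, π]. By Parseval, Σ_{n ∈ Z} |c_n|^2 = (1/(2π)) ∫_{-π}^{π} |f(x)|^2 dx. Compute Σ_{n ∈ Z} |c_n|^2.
Σ |c_n|^2 = 4π^2/3 + 9

Expand and integrate term by term over [-π, π]:
  ∫ (2x)^2 dx = 4·(2π^3/3); ∫ 2·2·(3)·x dx = 0 (odd integrand); ∫ 3^2 dx = 9·2π.
So (1/(2π)) ∫_{-π}^{π} (2x + 3)^2 dx = 4π^2/3 + 9 = 4π^2/3 + 9.
Parseval ⇒ Σ |c_n|^2 = 4π^2/3 + 9.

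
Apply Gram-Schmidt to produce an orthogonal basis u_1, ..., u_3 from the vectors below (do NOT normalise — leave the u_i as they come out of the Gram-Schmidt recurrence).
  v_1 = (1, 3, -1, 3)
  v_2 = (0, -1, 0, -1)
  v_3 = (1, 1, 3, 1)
Orthogonal basis:
  u_1 = (1, 3, -1, 3)
  u_2 = (3/10, -1/10, -3/10, -1/10)
  u_3 = (2, 0, 2, 0)

Apply the Gram-Schmidt recurrence
  u_1 = v_1
  u_i = v_i − Σ_{j<i} ((v_i · u_j) / (u_j · u_j)) · u_j.

Step by step this gives:
  u_1 = (1, 3, -1, 3)
  u_2 = (3/10, -1/10, -3/10, -1/10)
  u_3 = (2, 0, 2, 0)

Orthogonality check:
  u_2 · u_1 = 0 (should be 0)
  u_3 · u_1 = 0 (should be 0)
  u_3 · u_2 = 0 (should be 0)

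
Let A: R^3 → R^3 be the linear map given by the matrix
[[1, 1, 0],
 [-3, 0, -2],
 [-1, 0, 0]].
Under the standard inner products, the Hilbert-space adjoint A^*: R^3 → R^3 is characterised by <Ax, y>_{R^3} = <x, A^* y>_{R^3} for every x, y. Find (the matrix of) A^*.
A^* = A^T =
[[1, -3, -1],
 [1, 0, 0],
 [0, -2, 0]]

For real matrices with standard dot products, the defining identity <Ax, y> = <x, A^* y> gives (Ax)^T y = x^T (A^*) y, i.e. x^T A^T y = x^T (A^*) y. Since this holds for all x, y, we must have A^* = A^T. Therefore
A^* =
[[1, -3, -1],
 [1, 0, 0],
 [0, -2, 0]].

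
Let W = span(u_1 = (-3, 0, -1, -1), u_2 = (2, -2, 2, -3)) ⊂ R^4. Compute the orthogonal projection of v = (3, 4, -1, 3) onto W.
proj_W(v) = (246/103, 198/103, -50/103, 445/103)

Set up U = [u_1 | ... | u_2] ∈ R^(4×2). The projector onto W = col(U) is P = U (U^T U)^(-1) U^T.
Compute U^T U =
  [11, -5]
  [-5, 21],
and U^T v = (-11, -13).
Solve U^T U · c = U^T v for the coefficients: c = (-148/103, -99/103). The projection is proj_W(v) = U c.
Check: (v - proj_W(v)) · u_1 = 0  (should be 0).
Check: (v - proj_W(v)) · u_2 = 0  (should be 0).
Result: proj_W(v) = (246/103, 198/103, -50/103, 445/103).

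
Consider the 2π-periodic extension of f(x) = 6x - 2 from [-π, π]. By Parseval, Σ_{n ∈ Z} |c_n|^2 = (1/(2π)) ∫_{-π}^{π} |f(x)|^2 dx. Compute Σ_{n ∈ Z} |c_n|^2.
Σ |c_n|^2 = 12π^2 + 4

Expand and integrate term by term over [-π, π]:
  ∫ (6x)^2 dx = 36·(2π^3/3); ∫ 2·6·(-2)·x dx = 0 (odd integrand); ∫ (-2)^2 dx = 4·2π.
So (1/(2π)) ∫_{-π}^{π} (6x - 2)^2 dx = 36π^2/3 + 4 = 12π^2 + 4.
Parseval ⇒ Σ |c_n|^2 = 12π^2 + 4.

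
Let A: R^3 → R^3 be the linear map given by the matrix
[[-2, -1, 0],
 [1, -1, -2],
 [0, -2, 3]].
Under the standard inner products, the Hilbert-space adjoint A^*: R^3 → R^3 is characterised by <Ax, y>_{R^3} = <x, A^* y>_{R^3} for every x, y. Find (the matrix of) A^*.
A^* = A^T =
[[-2, 1, 0],
 [-1, -1, -2],
 [0, -2, 3]]

For real matrices with standard dot products, the defining identity <Ax, y> = <x, A^* y> gives (Ax)^T y = x^T (A^*) y, i.e. x^T A^T y = x^T (A^*) y. Since this holds for all x, y, we must have A^* = A^T. Therefore
A^* =
[[-2, 1, 0],
 [-1, -1, -2],
 [0, -2, 3]].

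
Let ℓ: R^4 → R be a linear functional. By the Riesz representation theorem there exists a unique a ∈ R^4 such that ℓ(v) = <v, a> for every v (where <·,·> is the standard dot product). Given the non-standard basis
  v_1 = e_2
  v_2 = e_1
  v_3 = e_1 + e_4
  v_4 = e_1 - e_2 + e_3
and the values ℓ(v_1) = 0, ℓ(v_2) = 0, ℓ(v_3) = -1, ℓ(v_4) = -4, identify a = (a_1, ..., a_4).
a = (0, 0, -4, -1)

Write a = (a_1, ..., a_4) in the standard basis. For each basis vector v_i, ℓ(v_i) = <v_i, a> is a linear equation in the a_j's. Collect the n equations into a matrix system V a = ℓ, where row i of V is v_i (expressed in the standard basis). Since V is invertible (lower-triangular with 1s on the diagonal, up to permutation), solve by back-substitution:
  V =
[[0, 1, 0, 0],
 [1, 0, 0, 0],
 [1, 0, 0, 1],
 [1, -1, 1, 0]]
  V a = (0, 0, -1, -4)
Solving gives a = (0, 0, -4, -1).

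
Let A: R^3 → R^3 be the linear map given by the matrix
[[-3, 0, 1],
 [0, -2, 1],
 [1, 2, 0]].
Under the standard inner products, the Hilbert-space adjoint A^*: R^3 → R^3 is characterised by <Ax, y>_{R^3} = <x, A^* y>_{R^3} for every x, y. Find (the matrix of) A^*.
A^* = A^T =
[[-3, 0, 1],
 [0, -2, 2],
 [1, 1, 0]]

For real matrices with standard dot products, the defining identity <Ax, y> = <x, A^* y> gives (Ax)^T y = x^T (A^*) y, i.e. x^T A^T y = x^T (A^*) y. Since this holds for all x, y, we must have A^* = A^T. Therefore
A^* =
[[-3, 0, 1],
 [0, -2, 2],
 [1, 1, 0]].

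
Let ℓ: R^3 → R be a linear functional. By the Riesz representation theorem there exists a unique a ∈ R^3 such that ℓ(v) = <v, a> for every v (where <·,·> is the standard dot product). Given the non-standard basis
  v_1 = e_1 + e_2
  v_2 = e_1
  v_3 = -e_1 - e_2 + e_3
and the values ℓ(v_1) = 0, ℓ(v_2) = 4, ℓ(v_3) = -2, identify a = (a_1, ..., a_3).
a = (4, -4, -2)

Write a = (a_1, ..., a_3) in the standard basis. For each basis vector v_i, ℓ(v_i) = <v_i, a> is a linear equation in the a_j's. Collect the n equations into a matrix system V a = ℓ, where row i of V is v_i (expressed in the standard basis). Since V is invertible (lower-triangular with 1s on the diagonal, up to permutation), solve by back-substitution:
  V =
[[1, 1, 0],
 [1, 0, 0],
 [-1, -1, 1]]
  V a = (0, 4, -2)
Solving gives a = (4, -4, -2).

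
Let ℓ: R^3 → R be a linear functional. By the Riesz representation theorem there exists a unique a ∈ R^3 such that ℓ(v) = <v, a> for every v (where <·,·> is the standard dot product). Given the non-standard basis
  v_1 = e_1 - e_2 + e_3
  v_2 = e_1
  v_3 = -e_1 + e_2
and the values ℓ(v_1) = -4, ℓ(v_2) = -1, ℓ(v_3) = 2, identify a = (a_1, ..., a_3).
a = (-1, 1, -2)

Write a = (a_1, ..., a_3) in the standard basis. For each basis vector v_i, ℓ(v_i) = <v_i, a> is a linear equation in the a_j's. Collect the n equations into a matrix system V a = ℓ, where row i of V is v_i (expressed in the standard basis). Since V is invertible (lower-triangular with 1s on the diagonal, up to permutation), solve by back-substitution:
  V =
[[1, -1, 1],
 [1, 0, 0],
 [-1, 1, 0]]
  V a = (-4, -1, 2)
Solving gives a = (-1, 1, -2).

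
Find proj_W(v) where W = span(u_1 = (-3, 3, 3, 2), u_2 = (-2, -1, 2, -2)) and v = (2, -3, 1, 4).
proj_W(v) = (445/378, 73/189, -445/378, 20/21)

Set up U = [u_1 | ... | u_2] ∈ R^(4×2). The projector onto W = col(U) is P = U (U^T U)^(-1) U^T.
Compute U^T U =
  [31, 5]
  [5, 13],
and U^T v = (-4, -7).
Solve U^T U · c = U^T v for the coefficients: c = (-17/378, -197/378). The projection is proj_W(v) = U c.
Check: (v - proj_W(v)) · u_1 = 0  (should be 0).
Check: (v - proj_W(v)) · u_2 = 0  (should be 0).
Result: proj_W(v) = (445/378, 73/189, -445/378, 20/21).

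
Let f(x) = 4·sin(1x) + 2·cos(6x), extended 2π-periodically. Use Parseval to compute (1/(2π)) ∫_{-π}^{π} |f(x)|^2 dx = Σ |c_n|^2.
Σ |c_n|^2 = 10

Expand |f|^2 and use orthogonality of {sin(nx), cos(mx)} on [-π, π]:
  ∫_{-π}^{π} sin(nx)^2 dx = π, ∫ cos(mx)^2 dx = π, and cross terms integrate to 0.
So ∫_{-π}^{π} f(x)^2 dx = 4^2 · π + 2^2 · π = (16 + 4)π.
Divide by 2π: (16 + 4)/2 = 10.
By Parseval, this equals Σ |c_n|^2.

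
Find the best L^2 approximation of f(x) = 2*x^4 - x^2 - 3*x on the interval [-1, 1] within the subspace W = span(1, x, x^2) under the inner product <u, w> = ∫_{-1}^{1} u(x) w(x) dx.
g(x) = 5*x^2/7 - 3*x - 6/35

The best approximation g ∈ W is the orthogonal projection of f onto W. Writing g = a_0 + a_1 x + a_2 x^2, the coefficients solve the normal equations G · a = b where
  G_{ij} = <φ_i, φ_j> and b_i = <f, φ_i>, with φ_0 = 1, φ_1 = x, φ_2 = x^2.
G =
  [2, 0, 2/3]
  [0, 2/3, 0]
  [2/3, 0, 2/5],
b = (2/15, -2, 6/35).
Solving gives a_0 = -6/35, a_1 = -3, a_2 = 5/7, so
  g(x) = 5*x^2/7 - 3*x - 6/35.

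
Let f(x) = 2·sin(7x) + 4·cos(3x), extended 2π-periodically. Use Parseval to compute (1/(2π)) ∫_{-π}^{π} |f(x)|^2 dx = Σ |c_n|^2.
Σ |c_n|^2 = 10

Expand |f|^2 and use orthogonality of {sin(nx), cos(mx)} on [-π, π]:
  ∫_{-π}^{π} sin(nx)^2 dx = π, ∫ cos(mx)^2 dx = π, and cross terms integrate to 0.
So ∫_{-π}^{π} f(x)^2 dx = 2^2 · π + 4^2 · π = (4 + 16)π.
Divide by 2π: (4 + 16)/2 = 10.
By Parseval, this equals Σ |c_n|^2.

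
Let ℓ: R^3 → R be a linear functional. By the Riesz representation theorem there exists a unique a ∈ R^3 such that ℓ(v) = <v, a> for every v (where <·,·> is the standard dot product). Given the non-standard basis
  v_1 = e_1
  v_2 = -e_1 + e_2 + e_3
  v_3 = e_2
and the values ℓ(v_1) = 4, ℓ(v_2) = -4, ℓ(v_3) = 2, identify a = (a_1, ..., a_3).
a = (4, 2, -2)

Write a = (a_1, ..., a_3) in the standard basis. For each basis vector v_i, ℓ(v_i) = <v_i, a> is a linear equation in the a_j's. Collect the n equations into a matrix system V a = ℓ, where row i of V is v_i (expressed in the standard basis). Since V is invertible (lower-triangular with 1s on the diagonal, up to permutation), solve by back-substitution:
  V =
[[1, 0, 0],
 [-1, 1, 1],
 [0, 1, 0]]
  V a = (4, -4, 2)
Solving gives a = (4, 2, -2).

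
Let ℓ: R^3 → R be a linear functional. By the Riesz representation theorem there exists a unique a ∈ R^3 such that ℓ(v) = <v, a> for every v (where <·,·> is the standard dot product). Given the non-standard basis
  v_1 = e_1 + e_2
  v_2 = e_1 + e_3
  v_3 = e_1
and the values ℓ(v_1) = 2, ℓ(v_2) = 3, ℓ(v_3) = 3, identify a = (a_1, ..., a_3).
a = (3, -1, 0)

Write a = (a_1, ..., a_3) in the standard basis. For each basis vector v_i, ℓ(v_i) = <v_i, a> is a linear equation in the a_j's. Collect the n equations into a matrix system V a = ℓ, where row i of V is v_i (expressed in the standard basis). Since V is invertible (lower-triangular with 1s on the diagonal, up to permutation), solve by back-substitution:
  V =
[[1, 1, 0],
 [1, 0, 1],
 [1, 0, 0]]
  V a = (2, 3, 3)
Solving gives a = (3, -1, 0).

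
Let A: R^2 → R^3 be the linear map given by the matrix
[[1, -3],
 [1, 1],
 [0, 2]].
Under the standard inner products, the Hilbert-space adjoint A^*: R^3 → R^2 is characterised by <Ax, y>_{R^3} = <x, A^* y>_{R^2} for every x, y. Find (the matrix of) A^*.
A^* = A^T =
[[1, 1, 0],
 [-3, 1, 2]]

For real matrices with standard dot products, the defining identity <Ax, y> = <x, A^* y> gives (Ax)^T y = x^T (A^*) y, i.e. x^T A^T y = x^T (A^*) y. Since this holds for all x, y, we must have A^* = A^T. Therefore
A^* =
[[1, 1, 0],
 [-3, 1, 2]].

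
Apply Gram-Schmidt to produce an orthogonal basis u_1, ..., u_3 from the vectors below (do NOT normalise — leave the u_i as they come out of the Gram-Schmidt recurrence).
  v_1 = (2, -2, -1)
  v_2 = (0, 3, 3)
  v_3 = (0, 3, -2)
Orthogonal basis:
  u_1 = (2, -2, -1)
  u_2 = (2, 1, 2)
  u_3 = (10/9, 20/9, -20/9)

Apply the Gram-Schmidt recurrence
  u_1 = v_1
  u_i = v_i − Σ_{j<i} ((v_i · u_j) / (u_j · u_j)) · u_j.

Step by step this gives:
  u_1 = (2, -2, -1)
  u_2 = (2, 1, 2)
  u_3 = (10/9, 20/9, -20/9)

Orthogonality check:
  u_2 · u_1 = 0 (should be 0)
  u_3 · u_1 = 0 (should be 0)
  u_3 · u_2 = 0 (should be 0)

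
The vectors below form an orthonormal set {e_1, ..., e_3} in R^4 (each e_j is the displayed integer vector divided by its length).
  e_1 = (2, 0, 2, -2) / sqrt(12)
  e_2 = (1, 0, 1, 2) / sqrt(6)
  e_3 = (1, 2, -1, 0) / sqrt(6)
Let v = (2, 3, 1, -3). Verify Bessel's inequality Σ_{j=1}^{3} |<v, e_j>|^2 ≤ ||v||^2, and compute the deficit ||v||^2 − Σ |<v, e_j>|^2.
Σ |<v, e_j>|^2 = 65/3; ||v||^2 = 23; deficit = 4/3

Write each e_j = u_j / sqrt(<u_j, u_j>) where u_j is the displayed integer vector. Then <v, e_j> = <v, u_j> / sqrt(<u_j, u_j>), so |<v, e_j>|^2 = <v, u_j>^2 / <u_j, u_j>.
Coefficients: <v, e_1> = 12/sqrt(12), <v, e_2> = -3/sqrt(6), <v, e_3> = 7/sqrt(6).
Square and sum: Σ |<v, e_j>|^2 = 65/3.
Compute ||v||^2 = v·v = 23.
Deficit = 23 − 65/3 = 4/3 ≥ 0, confirming Bessel's inequality. (The deficit equals ||v − Σ <v,e_j> e_j||^2, the squared distance from v to span{e_j}.)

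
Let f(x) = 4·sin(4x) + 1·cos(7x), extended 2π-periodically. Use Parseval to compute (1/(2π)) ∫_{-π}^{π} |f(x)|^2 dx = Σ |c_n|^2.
Σ |c_n|^2 = 17/2

Expand |f|^2 and use orthogonality of {sin(nx), cos(mx)} on [-π, π]:
  ∫_{-π}^{π} sin(nx)^2 dx = π, ∫ cos(mx)^2 dx = π, and cross terms integrate to 0.
So ∫_{-π}^{π} f(x)^2 dx = 4^2 · π + 1^2 · π = (16 + 1)π.
Divide by 2π: (16 + 1)/2 = 17/2.
By Parseval, this equals Σ |c_n|^2.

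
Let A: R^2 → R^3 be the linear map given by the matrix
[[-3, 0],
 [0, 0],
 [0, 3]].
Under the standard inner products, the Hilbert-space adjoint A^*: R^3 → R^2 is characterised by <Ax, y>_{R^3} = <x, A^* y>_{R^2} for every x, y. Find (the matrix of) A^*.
A^* = A^T =
[[-3, 0, 0],
 [0, 0, 3]]

For real matrices with standard dot products, the defining identity <Ax, y> = <x, A^* y> gives (Ax)^T y = x^T (A^*) y, i.e. x^T A^T y = x^T (A^*) y. Since this holds for all x, y, we must have A^* = A^T. Therefore
A^* =
[[-3, 0, 0],
 [0, 0, 3]].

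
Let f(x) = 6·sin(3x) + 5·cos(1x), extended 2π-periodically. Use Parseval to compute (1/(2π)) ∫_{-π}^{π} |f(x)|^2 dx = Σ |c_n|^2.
Σ |c_n|^2 = 61/2

Expand |f|^2 and use orthogonality of {sin(nx), cos(mx)} on [-π, π]:
  ∫_{-π}^{π} sin(nx)^2 dx = π, ∫ cos(mx)^2 dx = π, and cross terms integrate to 0.
So ∫_{-π}^{π} f(x)^2 dx = 6^2 · π + 5^2 · π = (36 + 25)π.
Divide by 2π: (36 + 25)/2 = 61/2.
By Parseval, this equals Σ |c_n|^2.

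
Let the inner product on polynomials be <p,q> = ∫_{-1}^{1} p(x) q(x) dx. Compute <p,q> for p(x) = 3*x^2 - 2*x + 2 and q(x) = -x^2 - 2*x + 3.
<p,q> = 272/15

Expand the product: p(x)·q(x) = -3*x^4 - 4*x^3 + 11*x^2 - 10*x + 6.
∫_{-1}^{1} of each monomial x^k gives [2/(k+1) if k even, 0 if k odd]. Integrating term-by-term (or equivalently evaluating the antiderivative F(x) = -3*x^5/5 - x^4 + 11*x^3/3 - 5*x^2 + 6*x at the endpoints):
  F(1) − F(−1) = 46/15 − (-226/15) = 272/15.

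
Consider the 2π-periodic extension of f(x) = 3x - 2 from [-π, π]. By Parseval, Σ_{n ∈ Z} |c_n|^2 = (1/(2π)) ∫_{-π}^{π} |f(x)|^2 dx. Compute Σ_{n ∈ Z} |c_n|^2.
Σ |c_n|^2 = 3π^2 + 4

Expand and integrate term by term over [-π, π]:
  ∫ (3x)^2 dx = 9·(2π^3/3); ∫ 2·3·(-2)·x dx = 0 (odd integrand); ∫ (-2)^2 dx = 4·2π.
So (1/(2π)) ∫_{-π}^{π} (3x - 2)^2 dx = 9π^2/3 + 4 = 3π^2 + 4.
Parseval ⇒ Σ |c_n|^2 = 3π^2 + 4.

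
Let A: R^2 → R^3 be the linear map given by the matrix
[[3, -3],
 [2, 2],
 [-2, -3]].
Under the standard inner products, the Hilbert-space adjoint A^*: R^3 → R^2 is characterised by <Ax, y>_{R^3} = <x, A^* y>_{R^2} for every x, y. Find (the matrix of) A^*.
A^* = A^T =
[[3, 2, -2],
 [-3, 2, -3]]

For real matrices with standard dot products, the defining identity <Ax, y> = <x, A^* y> gives (Ax)^T y = x^T (A^*) y, i.e. x^T A^T y = x^T (A^*) y. Since this holds for all x, y, we must have A^* = A^T. Therefore
A^* =
[[3, 2, -2],
 [-3, 2, -3]].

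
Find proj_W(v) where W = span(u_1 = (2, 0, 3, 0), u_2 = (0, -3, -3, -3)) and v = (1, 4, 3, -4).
proj_W(v) = (8/5, 1/5, 13/5, 1/5)

Set up U = [u_1 | ... | u_2] ∈ R^(4×2). The projector onto W = col(U) is P = U (U^T U)^(-1) U^T.
Compute U^T U =
  [13, -9]
  [-9, 27],
and U^T v = (11, -9).
Solve U^T U · c = U^T v for the coefficients: c = (4/5, -1/15). The projection is proj_W(v) = U c.
Check: (v - proj_W(v)) · u_1 = 0  (should be 0).
Check: (v - proj_W(v)) · u_2 = 0  (should be 0).
Result: proj_W(v) = (8/5, 1/5, 13/5, 1/5).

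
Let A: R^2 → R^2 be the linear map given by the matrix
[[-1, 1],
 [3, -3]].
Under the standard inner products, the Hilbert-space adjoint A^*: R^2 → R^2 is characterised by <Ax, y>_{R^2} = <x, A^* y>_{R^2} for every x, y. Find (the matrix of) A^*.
A^* = A^T =
[[-1, 3],
 [1, -3]]

For real matrices with standard dot products, the defining identity <Ax, y> = <x, A^* y> gives (Ax)^T y = x^T (A^*) y, i.e. x^T A^T y = x^T (A^*) y. Since this holds for all x, y, we must have A^* = A^T. Therefore
A^* =
[[-1, 3],
 [1, -3]].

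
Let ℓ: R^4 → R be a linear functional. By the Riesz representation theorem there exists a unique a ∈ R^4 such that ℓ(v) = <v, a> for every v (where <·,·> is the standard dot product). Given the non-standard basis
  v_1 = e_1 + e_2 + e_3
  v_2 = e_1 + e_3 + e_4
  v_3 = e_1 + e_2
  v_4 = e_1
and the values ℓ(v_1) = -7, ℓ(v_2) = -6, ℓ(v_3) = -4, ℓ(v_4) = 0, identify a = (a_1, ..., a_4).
a = (0, -4, -3, -3)

Write a = (a_1, ..., a_4) in the standard basis. For each basis vector v_i, ℓ(v_i) = <v_i, a> is a linear equation in the a_j's. Collect the n equations into a matrix system V a = ℓ, where row i of V is v_i (expressed in the standard basis). Since V is invertible (lower-triangular with 1s on the diagonal, up to permutation), solve by back-substitution:
  V =
[[1, 1, 1, 0],
 [1, 0, 1, 1],
 [1, 1, 0, 0],
 [1, 0, 0, 0]]
  V a = (-7, -6, -4, 0)
Solving gives a = (0, -4, -3, -3).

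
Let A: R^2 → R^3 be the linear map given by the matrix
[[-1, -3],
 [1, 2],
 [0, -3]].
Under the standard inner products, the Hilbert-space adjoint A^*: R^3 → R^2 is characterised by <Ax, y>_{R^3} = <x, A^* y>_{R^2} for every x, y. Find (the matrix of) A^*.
A^* = A^T =
[[-1, 1, 0],
 [-3, 2, -3]]

For real matrices with standard dot products, the defining identity <Ax, y> = <x, A^* y> gives (Ax)^T y = x^T (A^*) y, i.e. x^T A^T y = x^T (A^*) y. Since this holds for all x, y, we must have A^* = A^T. Therefore
A^* =
[[-1, 1, 0],
 [-3, 2, -3]].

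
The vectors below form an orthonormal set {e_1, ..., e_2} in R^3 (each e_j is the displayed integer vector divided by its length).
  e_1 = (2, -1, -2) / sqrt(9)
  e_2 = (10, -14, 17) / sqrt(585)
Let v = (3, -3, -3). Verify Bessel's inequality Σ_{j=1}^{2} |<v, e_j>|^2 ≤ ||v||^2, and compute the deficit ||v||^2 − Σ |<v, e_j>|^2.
Σ |<v, e_j>|^2 = 1674/65; ||v||^2 = 27; deficit = 81/65

Write each e_j = u_j / sqrt(<u_j, u_j>) where u_j is the displayed integer vector. Then <v, e_j> = <v, u_j> / sqrt(<u_j, u_j>), so |<v, e_j>|^2 = <v, u_j>^2 / <u_j, u_j>.
Coefficients: <v, e_1> = 15/sqrt(9), <v, e_2> = 21/sqrt(585).
Square and sum: Σ |<v, e_j>|^2 = 1674/65.
Compute ||v||^2 = v·v = 27.
Deficit = 27 − 1674/65 = 81/65 ≥ 0, confirming Bessel's inequality. (The deficit equals ||v − Σ <v,e_j> e_j||^2, the squared distance from v to span{e_j}.)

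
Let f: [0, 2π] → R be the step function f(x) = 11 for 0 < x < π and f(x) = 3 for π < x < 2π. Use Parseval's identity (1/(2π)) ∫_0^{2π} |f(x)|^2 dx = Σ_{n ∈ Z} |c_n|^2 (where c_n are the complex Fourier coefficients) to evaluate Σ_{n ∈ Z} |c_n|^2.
Σ |c_n|^2 = 65

Parseval equates the L^2 energy of f (normalised by 1/(2π)) with the ℓ^2 sum of its Fourier coefficients: (1/(2π)) ∫_0^{2π} |f|^2 = Σ |c_n|^2.
Compute the left side: (1/(2π)) [∫_0^π 11^2 dx + ∫_π^{2π} 3^2 dx] = (1/(2π)) · (121π + 9π) = (121 + 9)/2 = 65.
So Σ_{n ∈ Z} |c_n|^2 = 65.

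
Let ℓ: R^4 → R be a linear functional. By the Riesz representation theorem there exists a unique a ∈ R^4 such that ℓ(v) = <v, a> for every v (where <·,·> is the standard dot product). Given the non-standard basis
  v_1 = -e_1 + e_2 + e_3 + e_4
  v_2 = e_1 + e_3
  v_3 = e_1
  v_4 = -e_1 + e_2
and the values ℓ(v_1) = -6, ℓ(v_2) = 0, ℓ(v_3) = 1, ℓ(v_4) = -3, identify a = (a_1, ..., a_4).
a = (1, -2, -1, -2)

Write a = (a_1, ..., a_4) in the standard basis. For each basis vector v_i, ℓ(v_i) = <v_i, a> is a linear equation in the a_j's. Collect the n equations into a matrix system V a = ℓ, where row i of V is v_i (expressed in the standard basis). Since V is invertible (lower-triangular with 1s on the diagonal, up to permutation), solve by back-substitution:
  V =
[[-1, 1, 1, 1],
 [1, 0, 1, 0],
 [1, 0, 0, 0],
 [-1, 1, 0, 0]]
  V a = (-6, 0, 1, -3)
Solving gives a = (1, -2, -1, -2).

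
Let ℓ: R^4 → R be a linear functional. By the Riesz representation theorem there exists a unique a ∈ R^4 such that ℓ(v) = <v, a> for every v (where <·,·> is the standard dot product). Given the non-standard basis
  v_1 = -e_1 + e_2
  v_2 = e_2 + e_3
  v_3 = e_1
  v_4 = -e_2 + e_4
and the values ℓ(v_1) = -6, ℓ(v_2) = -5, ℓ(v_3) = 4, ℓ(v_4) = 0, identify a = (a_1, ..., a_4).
a = (4, -2, -3, -2)

Write a = (a_1, ..., a_4) in the standard basis. For each basis vector v_i, ℓ(v_i) = <v_i, a> is a linear equation in the a_j's. Collect the n equations into a matrix system V a = ℓ, where row i of V is v_i (expressed in the standard basis). Since V is invertible (lower-triangular with 1s on the diagonal, up to permutation), solve by back-substitution:
  V =
[[-1, 1, 0, 0],
 [0, 1, 1, 0],
 [1, 0, 0, 0],
 [0, -1, 0, 1]]
  V a = (-6, -5, 4, 0)
Solving gives a = (4, -2, -3, -2).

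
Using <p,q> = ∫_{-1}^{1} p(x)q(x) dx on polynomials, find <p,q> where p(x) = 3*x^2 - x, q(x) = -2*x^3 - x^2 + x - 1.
<p,q> = -46/15

Expand the product: p(x)·q(x) = -6*x^5 - x^4 + 4*x^3 - 4*x^2 + x.
∫_{-1}^{1} of each monomial x^k gives [2/(k+1) if k even, 0 if k odd]. Integrating term-by-term (or equivalently evaluating the antiderivative F(x) = -x^6 - x^5/5 + x^4 - 4*x^3/3 + x^2/2 at the endpoints):
  F(1) − F(−1) = -31/30 − (61/30) = -46/15.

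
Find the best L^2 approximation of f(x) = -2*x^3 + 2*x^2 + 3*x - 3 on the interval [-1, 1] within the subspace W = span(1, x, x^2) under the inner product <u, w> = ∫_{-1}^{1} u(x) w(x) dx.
g(x) = 2*x^2 + 9*x/5 - 3

The best approximation g ∈ W is the orthogonal projection of f onto W. Writing g = a_0 + a_1 x + a_2 x^2, the coefficients solve the normal equations G · a = b where
  G_{ij} = <φ_i, φ_j> and b_i = <f, φ_i>, with φ_0 = 1, φ_1 = x, φ_2 = x^2.
G =
  [2, 0, 2/3]
  [0, 2/3, 0]
  [2/3, 0, 2/5],
b = (-14/3, 6/5, -6/5).
Solving gives a_0 = -3, a_1 = 9/5, a_2 = 2, so
  g(x) = 2*x^2 + 9*x/5 - 3.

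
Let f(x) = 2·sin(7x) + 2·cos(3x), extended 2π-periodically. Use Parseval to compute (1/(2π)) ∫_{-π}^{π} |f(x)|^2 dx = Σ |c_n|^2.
Σ |c_n|^2 = 4

Expand |f|^2 and use orthogonality of {sin(nx), cos(mx)} on [-π, π]:
  ∫_{-π}^{π} sin(nx)^2 dx = π, ∫ cos(mx)^2 dx = π, and cross terms integrate to 0.
So ∫_{-π}^{π} f(x)^2 dx = 2^2 · π + 2^2 · π = (4 + 4)π.
Divide by 2π: (4 + 4)/2 = 4.
By Parseval, this equals Σ |c_n|^2.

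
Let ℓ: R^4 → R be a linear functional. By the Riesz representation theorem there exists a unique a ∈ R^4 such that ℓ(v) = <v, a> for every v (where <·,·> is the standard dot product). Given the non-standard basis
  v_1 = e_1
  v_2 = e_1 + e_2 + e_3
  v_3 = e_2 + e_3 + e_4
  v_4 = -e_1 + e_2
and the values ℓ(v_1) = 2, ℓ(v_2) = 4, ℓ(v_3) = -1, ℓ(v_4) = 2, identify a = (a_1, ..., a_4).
a = (2, 4, -2, -3)

Write a = (a_1, ..., a_4) in the standard basis. For each basis vector v_i, ℓ(v_i) = <v_i, a> is a linear equation in the a_j's. Collect the n equations into a matrix system V a = ℓ, where row i of V is v_i (expressed in the standard basis). Since V is invertible (lower-triangular with 1s on the diagonal, up to permutation), solve by back-substitution:
  V =
[[1, 0, 0, 0],
 [1, 1, 1, 0],
 [0, 1, 1, 1],
 [-1, 1, 0, 0]]
  V a = (2, 4, -1, 2)
Solving gives a = (2, 4, -2, -3).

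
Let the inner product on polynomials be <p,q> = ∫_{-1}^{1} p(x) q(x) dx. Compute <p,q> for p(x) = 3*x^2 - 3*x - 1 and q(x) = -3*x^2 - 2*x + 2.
<p,q> = 12/5

Expand the product: p(x)·q(x) = -9*x^4 + 3*x^3 + 15*x^2 - 4*x - 2.
∫_{-1}^{1} of each monomial x^k gives [2/(k+1) if k even, 0 if k odd]. Integrating term-by-term (or equivalently evaluating the antiderivative F(x) = -9*x^5/5 + 3*x^4/4 + 5*x^3 - 2*x^2 - 2*x at the endpoints):
  F(1) − F(−1) = -1/20 − (-49/20) = 12/5.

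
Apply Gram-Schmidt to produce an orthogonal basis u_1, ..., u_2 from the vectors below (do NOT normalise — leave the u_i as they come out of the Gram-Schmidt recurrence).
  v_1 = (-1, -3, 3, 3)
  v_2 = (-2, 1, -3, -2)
Orthogonal basis:
  u_1 = (-1, -3, 3, 3)
  u_2 = (-18/7, -5/7, -9/7, -2/7)

Apply the Gram-Schmidt recurrence
  u_1 = v_1
  u_i = v_i − Σ_{j<i} ((v_i · u_j) / (u_j · u_j)) · u_j.

Step by step this gives:
  u_1 = (-1, -3, 3, 3)
  u_2 = (-18/7, -5/7, -9/7, -2/7)

Orthogonality check:
  u_2 · u_1 = 0 (should be 0)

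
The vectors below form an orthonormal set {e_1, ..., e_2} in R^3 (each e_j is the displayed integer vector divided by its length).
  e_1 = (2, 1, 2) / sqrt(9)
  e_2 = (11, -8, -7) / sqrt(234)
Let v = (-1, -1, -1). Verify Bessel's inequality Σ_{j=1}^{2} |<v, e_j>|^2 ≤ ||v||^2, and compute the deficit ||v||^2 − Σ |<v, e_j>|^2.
Σ |<v, e_j>|^2 = 37/13; ||v||^2 = 3; deficit = 2/13

Write each e_j = u_j / sqrt(<u_j, u_j>) where u_j is the displayed integer vector. Then <v, e_j> = <v, u_j> / sqrt(<u_j, u_j>), so |<v, e_j>|^2 = <v, u_j>^2 / <u_j, u_j>.
Coefficients: <v, e_1> = -5/sqrt(9), <v, e_2> = 4/sqrt(234).
Square and sum: Σ |<v, e_j>|^2 = 37/13.
Compute ||v||^2 = v·v = 3.
Deficit = 3 − 37/13 = 2/13 ≥ 0, confirming Bessel's inequality. (The deficit equals ||v − Σ <v,e_j> e_j||^2, the squared distance from v to span{e_j}.)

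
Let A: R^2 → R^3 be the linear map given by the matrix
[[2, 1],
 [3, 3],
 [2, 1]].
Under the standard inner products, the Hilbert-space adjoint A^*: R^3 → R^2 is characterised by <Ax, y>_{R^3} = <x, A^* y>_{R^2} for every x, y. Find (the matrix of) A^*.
A^* = A^T =
[[2, 3, 2],
 [1, 3, 1]]

For real matrices with standard dot products, the defining identity <Ax, y> = <x, A^* y> gives (Ax)^T y = x^T (A^*) y, i.e. x^T A^T y = x^T (A^*) y. Since this holds for all x, y, we must have A^* = A^T. Therefore
A^* =
[[2, 3, 2],
 [1, 3, 1]].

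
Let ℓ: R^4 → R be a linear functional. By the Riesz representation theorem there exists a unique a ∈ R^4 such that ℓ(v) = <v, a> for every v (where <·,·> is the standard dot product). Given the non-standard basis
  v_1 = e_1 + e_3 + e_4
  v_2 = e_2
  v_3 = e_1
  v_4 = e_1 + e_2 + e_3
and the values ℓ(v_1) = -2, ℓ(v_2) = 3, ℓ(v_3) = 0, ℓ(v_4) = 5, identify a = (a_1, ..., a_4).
a = (0, 3, 2, -4)

Write a = (a_1, ..., a_4) in the standard basis. For each basis vector v_i, ℓ(v_i) = <v_i, a> is a linear equation in the a_j's. Collect the n equations into a matrix system V a = ℓ, where row i of V is v_i (expressed in the standard basis). Since V is invertible (lower-triangular with 1s on the diagonal, up to permutation), solve by back-substitution:
  V =
[[1, 0, 1, 1],
 [0, 1, 0, 0],
 [1, 0, 0, 0],
 [1, 1, 1, 0]]
  V a = (-2, 3, 0, 5)
Solving gives a = (0, 3, 2, -4).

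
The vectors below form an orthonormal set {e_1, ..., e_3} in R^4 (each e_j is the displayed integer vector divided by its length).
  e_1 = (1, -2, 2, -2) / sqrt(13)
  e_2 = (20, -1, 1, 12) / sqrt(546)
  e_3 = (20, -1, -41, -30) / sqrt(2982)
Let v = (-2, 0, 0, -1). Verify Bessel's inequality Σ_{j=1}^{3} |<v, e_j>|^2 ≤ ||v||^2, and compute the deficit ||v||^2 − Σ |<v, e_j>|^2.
Σ |<v, e_j>|^2 = 354/71; ||v||^2 = 5; deficit = 1/71

Write each e_j = u_j / sqrt(<u_j, u_j>) where u_j is the displayed integer vector. Then <v, e_j> = <v, u_j> / sqrt(<u_j, u_j>), so |<v, e_j>|^2 = <v, u_j>^2 / <u_j, u_j>.
Coefficients: <v, e_1> = 0/sqrt(13), <v, e_2> = -52/sqrt(546), <v, e_3> = -10/sqrt(2982).
Square and sum: Σ |<v, e_j>|^2 = 354/71.
Compute ||v||^2 = v·v = 5.
Deficit = 5 − 354/71 = 1/71 ≥ 0, confirming Bessel's inequality. (The deficit equals ||v − Σ <v,e_j> e_j||^2, the squared distance from v to span{e_j}.)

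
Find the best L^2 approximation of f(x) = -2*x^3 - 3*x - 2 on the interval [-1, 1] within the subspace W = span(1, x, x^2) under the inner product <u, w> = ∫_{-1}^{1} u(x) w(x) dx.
g(x) = -21*x/5 - 2

The best approximation g ∈ W is the orthogonal projection of f onto W. Writing g = a_0 + a_1 x + a_2 x^2, the coefficients solve the normal equations G · a = b where
  G_{ij} = <φ_i, φ_j> and b_i = <f, φ_i>, with φ_0 = 1, φ_1 = x, φ_2 = x^2.
G =
  [2, 0, 2/3]
  [0, 2/3, 0]
  [2/3, 0, 2/5],
b = (-4, -14/5, -4/3).
Solving gives a_0 = -2, a_1 = -21/5, a_2 = 0, so
  g(x) = -21*x/5 - 2.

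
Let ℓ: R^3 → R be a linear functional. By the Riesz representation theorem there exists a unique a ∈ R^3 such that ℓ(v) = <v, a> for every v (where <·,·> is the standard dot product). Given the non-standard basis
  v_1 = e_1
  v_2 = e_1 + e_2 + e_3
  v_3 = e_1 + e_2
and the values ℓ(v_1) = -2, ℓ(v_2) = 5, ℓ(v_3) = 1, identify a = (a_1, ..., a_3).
a = (-2, 3, 4)

Write a = (a_1, ..., a_3) in the standard basis. For each basis vector v_i, ℓ(v_i) = <v_i, a> is a linear equation in the a_j's. Collect the n equations into a matrix system V a = ℓ, where row i of V is v_i (expressed in the standard basis). Since V is invertible (lower-triangular with 1s on the diagonal, up to permutation), solve by back-substitution:
  V =
[[1, 0, 0],
 [1, 1, 1],
 [1, 1, 0]]
  V a = (-2, 5, 1)
Solving gives a = (-2, 3, 4).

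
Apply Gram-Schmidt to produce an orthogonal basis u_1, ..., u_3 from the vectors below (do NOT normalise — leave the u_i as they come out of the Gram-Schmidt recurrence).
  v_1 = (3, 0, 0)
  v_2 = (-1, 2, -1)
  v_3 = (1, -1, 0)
Orthogonal basis:
  u_1 = (3, 0, 0)
  u_2 = (0, 2, -1)
  u_3 = (0, -1/5, -2/5)

Apply the Gram-Schmidt recurrence
  u_1 = v_1
  u_i = v_i − Σ_{j<i} ((v_i · u_j) / (u_j · u_j)) · u_j.

Step by step this gives:
  u_1 = (3, 0, 0)
  u_2 = (0, 2, -1)
  u_3 = (0, -1/5, -2/5)

Orthogonality check:
  u_2 · u_1 = 0 (should be 0)
  u_3 · u_1 = 0 (should be 0)
  u_3 · u_2 = 0 (should be 0)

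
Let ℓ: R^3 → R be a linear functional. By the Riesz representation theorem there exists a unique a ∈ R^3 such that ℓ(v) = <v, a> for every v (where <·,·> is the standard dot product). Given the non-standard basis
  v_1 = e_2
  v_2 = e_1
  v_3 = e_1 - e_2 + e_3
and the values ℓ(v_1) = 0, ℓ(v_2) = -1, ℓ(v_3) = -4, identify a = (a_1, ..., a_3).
a = (-1, 0, -3)

Write a = (a_1, ..., a_3) in the standard basis. For each basis vector v_i, ℓ(v_i) = <v_i, a> is a linear equation in the a_j's. Collect the n equations into a matrix system V a = ℓ, where row i of V is v_i (expressed in the standard basis). Since V is invertible (lower-triangular with 1s on the diagonal, up to permutation), solve by back-substitution:
  V =
[[0, 1, 0],
 [1, 0, 0],
 [1, -1, 1]]
  V a = (0, -1, -4)
Solving gives a = (-1, 0, -3).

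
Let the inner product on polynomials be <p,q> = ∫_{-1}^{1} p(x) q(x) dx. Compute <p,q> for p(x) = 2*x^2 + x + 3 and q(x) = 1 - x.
<p,q> = 20/3

Expand the product: p(x)·q(x) = -2*x^3 + x^2 - 2*x + 3.
∫_{-1}^{1} of each monomial x^k gives [2/(k+1) if k even, 0 if k odd]. Integrating term-by-term (or equivalently evaluating the antiderivative F(x) = -x^4/2 + x^3/3 - x^2 + 3*x at the endpoints):
  F(1) − F(−1) = 11/6 − (-29/6) = 20/3.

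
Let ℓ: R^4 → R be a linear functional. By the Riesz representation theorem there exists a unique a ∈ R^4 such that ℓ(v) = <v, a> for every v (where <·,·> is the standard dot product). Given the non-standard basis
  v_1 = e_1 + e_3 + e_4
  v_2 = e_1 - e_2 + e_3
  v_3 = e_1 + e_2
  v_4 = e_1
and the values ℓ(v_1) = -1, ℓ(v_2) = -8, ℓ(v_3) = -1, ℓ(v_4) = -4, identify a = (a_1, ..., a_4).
a = (-4, 3, -1, 4)

Write a = (a_1, ..., a_4) in the standard basis. For each basis vector v_i, ℓ(v_i) = <v_i, a> is a linear equation in the a_j's. Collect the n equations into a matrix system V a = ℓ, where row i of V is v_i (expressed in the standard basis). Since V is invertible (lower-triangular with 1s on the diagonal, up to permutation), solve by back-substitution:
  V =
[[1, 0, 1, 1],
 [1, -1, 1, 0],
 [1, 1, 0, 0],
 [1, 0, 0, 0]]
  V a = (-1, -8, -1, -4)
Solving gives a = (-4, 3, -1, 4).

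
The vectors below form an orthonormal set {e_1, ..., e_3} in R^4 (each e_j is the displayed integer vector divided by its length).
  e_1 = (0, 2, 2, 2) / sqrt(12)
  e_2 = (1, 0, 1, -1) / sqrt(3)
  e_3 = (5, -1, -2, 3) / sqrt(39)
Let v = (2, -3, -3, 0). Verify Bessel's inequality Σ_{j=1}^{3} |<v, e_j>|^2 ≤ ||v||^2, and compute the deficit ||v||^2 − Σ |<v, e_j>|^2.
Σ |<v, e_j>|^2 = 842/39; ||v||^2 = 22; deficit = 16/39

Write each e_j = u_j / sqrt(<u_j, u_j>) where u_j is the displayed integer vector. Then <v, e_j> = <v, u_j> / sqrt(<u_j, u_j>), so |<v, e_j>|^2 = <v, u_j>^2 / <u_j, u_j>.
Coefficients: <v, e_1> = -12/sqrt(12), <v, e_2> = -1/sqrt(3), <v, e_3> = 19/sqrt(39).
Square and sum: Σ |<v, e_j>|^2 = 842/39.
Compute ||v||^2 = v·v = 22.
Deficit = 22 − 842/39 = 16/39 ≥ 0, confirming Bessel's inequality. (The deficit equals ||v − Σ <v,e_j> e_j||^2, the squared distance from v to span{e_j}.)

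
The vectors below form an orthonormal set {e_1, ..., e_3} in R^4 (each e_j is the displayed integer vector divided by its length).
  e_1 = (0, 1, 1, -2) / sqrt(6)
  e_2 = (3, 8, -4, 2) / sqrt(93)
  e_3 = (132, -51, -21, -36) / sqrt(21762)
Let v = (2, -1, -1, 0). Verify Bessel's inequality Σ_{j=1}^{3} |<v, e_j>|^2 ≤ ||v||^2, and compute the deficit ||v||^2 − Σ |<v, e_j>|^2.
Σ |<v, e_j>|^2 = 230/39; ||v||^2 = 6; deficit = 4/39

Write each e_j = u_j / sqrt(<u_j, u_j>) where u_j is the displayed integer vector. Then <v, e_j> = <v, u_j> / sqrt(<u_j, u_j>), so |<v, e_j>|^2 = <v, u_j>^2 / <u_j, u_j>.
Coefficients: <v, e_1> = -2/sqrt(6), <v, e_2> = 2/sqrt(93), <v, e_3> = 336/sqrt(21762).
Square and sum: Σ |<v, e_j>|^2 = 230/39.
Compute ||v||^2 = v·v = 6.
Deficit = 6 − 230/39 = 4/39 ≥ 0, confirming Bessel's inequality. (The deficit equals ||v − Σ <v,e_j> e_j||^2, the squared distance from v to span{e_j}.)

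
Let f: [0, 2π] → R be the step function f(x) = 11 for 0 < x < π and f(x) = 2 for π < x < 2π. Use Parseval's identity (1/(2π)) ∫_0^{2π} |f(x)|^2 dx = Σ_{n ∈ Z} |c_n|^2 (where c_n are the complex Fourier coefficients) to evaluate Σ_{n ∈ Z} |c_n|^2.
Σ |c_n|^2 = 125/2

Parseval equates the L^2 energy of f (normalised by 1/(2π)) with the ℓ^2 sum of its Fourier coefficients: (1/(2π)) ∫_0^{2π} |f|^2 = Σ |c_n|^2.
Compute the left side: (1/(2π)) [∫_0^π 11^2 dx + ∫_π^{2π} 2^2 dx] = (1/(2π)) · (121π + 4π) = (121 + 4)/2 = 125/2.
So Σ_{n ∈ Z} |c_n|^2 = 125/2.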